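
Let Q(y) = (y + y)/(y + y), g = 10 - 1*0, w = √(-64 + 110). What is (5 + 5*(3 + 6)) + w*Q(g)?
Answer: 50 + √46 ≈ 56.782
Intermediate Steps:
w = √46 ≈ 6.7823
g = 10 (g = 10 + 0 = 10)
Q(y) = 1 (Q(y) = (2*y)/((2*y)) = (2*y)*(1/(2*y)) = 1)
(5 + 5*(3 + 6)) + w*Q(g) = (5 + 5*(3 + 6)) + √46*1 = (5 + 5*9) + √46 = (5 + 45) + √46 = 50 + √46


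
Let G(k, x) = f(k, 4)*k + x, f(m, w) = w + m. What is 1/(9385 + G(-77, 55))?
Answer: 1/15061 ≈ 6.6397e-5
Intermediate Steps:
f(m, w) = m + w
G(k, x) = x + k*(4 + k) (G(k, x) = (k + 4)*k + x = (4 + k)*k + x = k*(4 + k) + x = x + k*(4 + k))
1/(9385 + G(-77, 55)) = 1/(9385 + (55 - 77*(4 - 77))) = 1/(9385 + (55 - 77*(-73))) = 1/(9385 + (55 + 5621)) = 1/(9385 + 5676) = 1/15061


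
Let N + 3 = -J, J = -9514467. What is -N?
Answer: -9514464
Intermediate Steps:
N = 9514464 (N = -3 - 1*(-9514467) = -3 + 9514467 = 9514464)
-N = -1*9514464 = -9514464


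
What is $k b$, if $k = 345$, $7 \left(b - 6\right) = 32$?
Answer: $\frac{25530}{7} \approx 3647.1$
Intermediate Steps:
$b = \frac{74}{7}$ ($b = 6 + \frac{1}{7} \cdot 32 = 6 + \frac{32}{7} = \frac{74}{7} \approx 10.571$)
$k b = 345 \cdot \frac{74}{7} = \frac{25530}{7}$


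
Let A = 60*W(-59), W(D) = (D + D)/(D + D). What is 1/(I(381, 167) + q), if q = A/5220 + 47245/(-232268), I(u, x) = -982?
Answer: -20207316/19847462359 ≈ -0.0010181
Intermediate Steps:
W(D) = 1 (W(D) = (2*D)/((2*D)) = (2*D)*(1/(2*D)) = 1)
A = 60 (A = 60*1 = 60)
q = -3878047/20207316 (q = 60/5220 + 47245/(-232268) = 60*(1/5220) + 47245*(-1/232268) = 1/87 - 47245/232268 = -3878047/20207316 ≈ -0.19191)
1/(I(381, 167) + q) = 1/(-982 - 3878047/20207316) = 1/(-19847462359/20207316) = -20207316/19847462359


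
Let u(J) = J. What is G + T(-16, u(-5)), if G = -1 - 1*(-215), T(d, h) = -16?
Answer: 198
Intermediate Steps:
G = 214 (G = -1 + 215 = 214)
G + T(-16, u(-5)) = 214 - 16 = 198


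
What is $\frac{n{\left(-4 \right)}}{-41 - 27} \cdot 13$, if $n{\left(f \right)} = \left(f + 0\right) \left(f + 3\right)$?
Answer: $- \frac{13}{17} \approx -0.76471$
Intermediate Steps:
$n{\left(f \right)} = f \left(3 + f\right)$
$\frac{n{\left(-4 \right)}}{-41 - 27} \cdot 13 = \frac{\left(-4\right) \left(3 - 4\right)}{-41 - 27} \cdot 13 = \frac{\left(-4\right) \left(-1\right)}{-68} \cdot 13 = 4 \left(- \frac{1}{68}\right) 13 = \left(- \frac{1}{17}\right) 13 = - \frac{13}{17}$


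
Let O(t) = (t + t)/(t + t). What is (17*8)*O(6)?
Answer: 136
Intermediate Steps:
O(t) = 1 (O(t) = (2*t)/((2*t)) = (2*t)*(1/(2*t)) = 1)
(17*8)*O(6) = (17*8)*1 = 136*1 = 136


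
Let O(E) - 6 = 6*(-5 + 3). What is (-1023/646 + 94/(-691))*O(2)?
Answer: 2302851/223193 ≈ 10.318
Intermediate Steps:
O(E) = -6 (O(E) = 6 + 6*(-5 + 3) = 6 + 6*(-2) = 6 - 12 = -6)
(-1023/646 + 94/(-691))*O(2) = (-1023/646 + 94/(-691))*(-6) = (-1023*1/646 + 94*(-1/691))*(-6) = (-1023/646 - 94/691)*(-6) = -767617/446386*(-6) = 2302851/223193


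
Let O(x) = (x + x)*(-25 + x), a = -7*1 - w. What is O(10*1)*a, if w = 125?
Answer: 39600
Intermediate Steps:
a = -132 (a = -7*1 - 1*125 = -7 - 125 = -132)
O(x) = 2*x*(-25 + x) (O(x) = (2*x)*(-25 + x) = 2*x*(-25 + x))
O(10*1)*a = (2*(10*1)*(-25 + 10*1))*(-132) = (2*10*(-25 + 10))*(-132) = (2*10*(-15))*(-132) = -300*(-132) = 39600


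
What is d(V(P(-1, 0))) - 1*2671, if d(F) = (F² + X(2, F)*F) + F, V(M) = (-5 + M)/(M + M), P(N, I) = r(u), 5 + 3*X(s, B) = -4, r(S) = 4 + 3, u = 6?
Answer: -130892/49 ≈ -2671.3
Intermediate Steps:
r(S) = 7
X(s, B) = -3 (X(s, B) = -5/3 + (⅓)*(-4) = -5/3 - 4/3 = -3)
P(N, I) = 7
V(M) = (-5 + M)/(2*M) (V(M) = (-5 + M)/((2*M)) = (-5 + M)*(1/(2*M)) = (-5 + M)/(2*M))
d(F) = F² - 2*F (d(F) = (F² - 3*F) + F = F² - 2*F)
d(V(P(-1, 0))) - 1*2671 = ((½)*(-5 + 7)/7)*(-2 + (½)*(-5 + 7)/7) - 1*2671 = ((½)*(⅐)*2)*(-2 + (½)*(⅐)*2) - 2671 = (-2 + ⅐)/7 - 2671 = (⅐)*(-13/7) - 2671 = -13/49 - 2671 = -130892/49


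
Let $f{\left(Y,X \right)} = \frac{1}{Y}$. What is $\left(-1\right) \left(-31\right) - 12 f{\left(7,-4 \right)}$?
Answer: $\frac{205}{7} \approx 29.286$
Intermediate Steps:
$\left(-1\right) \left(-31\right) - 12 f{\left(7,-4 \right)} = \left(-1\right) \left(-31\right) - \frac{12}{7} = 31 - \frac{12}{7} = \frac{205}{7}$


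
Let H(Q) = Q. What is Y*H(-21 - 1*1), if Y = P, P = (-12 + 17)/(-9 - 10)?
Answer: 110/19 ≈ 5.7895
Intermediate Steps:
P = -5/19 (P = 5/(-19) = 5*(-1/19) = -5/19 ≈ -0.26316)
Y = -5/19 ≈ -0.26316
Y*H(-21 - 1*1) = -5*(-21 - 1*1)/19 = -5*(-21 - 1)/19 = -5/19*(-22) = 110/19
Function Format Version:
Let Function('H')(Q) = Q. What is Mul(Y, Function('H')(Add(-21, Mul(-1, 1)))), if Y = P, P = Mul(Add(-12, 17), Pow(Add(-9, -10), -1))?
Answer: Rational(110, 19) ≈ 5.7895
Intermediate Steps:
P = Rational(-5, 19) (P = Mul(5, Pow(-19, -1)) = Mul(5, Rational(-1, 19)) = Rational(-5, 19) ≈ -0.26316)
Y = Rational(-5, 19) ≈ -0.26316
Mul(Y, Function('H')(Add(-21, Mul(-1, 1)))) = Mul(Rational(-5, 19), Add(-21, Mul(-1, 1))) = Mul(Rational(-5, 19), Add(-21, -1)) = Mul(Rational(-5, 19), -22) = Rational(110, 19)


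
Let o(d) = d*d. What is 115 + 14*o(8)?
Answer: 1011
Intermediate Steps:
o(d) = d²
115 + 14*o(8) = 115 + 14*8² = 115 + 14*64 = 115 + 896 = 1011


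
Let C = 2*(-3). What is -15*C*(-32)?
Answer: -2880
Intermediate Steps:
C = -6
-15*C*(-32) = -15*(-6)*(-32) = 90*(-32) = -2880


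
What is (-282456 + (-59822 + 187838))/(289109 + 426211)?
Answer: -429/1987 ≈ -0.21590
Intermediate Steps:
(-282456 + (-59822 + 187838))/(289109 + 426211) = (-282456 + 128016)/715320 = -154440*1/715320 = -429/1987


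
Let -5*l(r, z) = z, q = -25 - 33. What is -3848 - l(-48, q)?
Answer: -19298/5 ≈ -3859.6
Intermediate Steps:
q = -58
l(r, z) = -z/5
-3848 - l(-48, q) = -3848 - (-1)*(-58)/5 = -3848 - 1*58/5 = -3848 - 58/5 = -19298/5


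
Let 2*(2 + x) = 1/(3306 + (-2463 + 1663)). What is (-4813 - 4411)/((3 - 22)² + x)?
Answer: -46230688/1799309 ≈ -25.694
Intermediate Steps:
x = -10023/5012 (x = -2 + 1/(2*(3306 + (-2463 + 1663))) = -2 + 1/(2*(3306 - 800)) = -2 + (½)/2506 = -2 + (½)*(1/2506) = -2 + 1/5012 = -10023/5012 ≈ -1.9998)
(-4813 - 4411)/((3 - 22)² + x) = (-4813 - 4411)/((3 - 22)² - 10023/5012) = -9224/((-19)² - 10023/5012) = -9224/(361 - 10023/5012) = -9224/1799309/5012 = -9224*5012/1799309 = -46230688/1799309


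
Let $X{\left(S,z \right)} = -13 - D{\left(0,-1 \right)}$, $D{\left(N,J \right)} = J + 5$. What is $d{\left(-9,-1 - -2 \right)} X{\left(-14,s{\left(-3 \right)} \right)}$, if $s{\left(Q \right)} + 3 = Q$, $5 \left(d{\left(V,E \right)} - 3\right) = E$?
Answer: $- \frac{272}{5} \approx -54.4$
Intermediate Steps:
$d{\left(V,E \right)} = 3 + \frac{E}{5}$
$D{\left(N,J \right)} = 5 + J$
$s{\left(Q \right)} = -3 + Q$
$X{\left(S,z \right)} = -17$ ($X{\left(S,z \right)} = -13 - \left(5 - 1\right) = -13 - 4 = -17$)
$d{\left(-9,-1 - -2 \right)} X{\left(-14,s{\left(-3 \right)} \right)} = \left(3 + \frac{-1 - -2}{5}\right) \left(-17\right) = \left(3 + \frac{-1 + 2}{5}\right) \left(-17\right) = \left(3 + \frac{1}{5} \cdot 1\right) \left(-17\right) = \left(3 + \frac{1}{5}\right) \left(-17\right) = \frac{16}{5} \left(-17\right) = - \frac{272}{5}$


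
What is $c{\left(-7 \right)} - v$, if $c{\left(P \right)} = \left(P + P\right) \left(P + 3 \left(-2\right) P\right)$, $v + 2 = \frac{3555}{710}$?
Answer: $- \frac{70007}{142} \approx -493.01$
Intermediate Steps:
$v = \frac{427}{142}$ ($v = -2 + \frac{3555}{710} = -2 + 3555 \cdot \frac{1}{710} = -2 + \frac{711}{142} = \frac{427}{142} \approx 3.007$)
$c{\left(P \right)} = - 10 P^{2}$ ($c{\left(P \right)} = 2 P \left(P - 6 P\right) = 2 P \left(- 5 P\right) = - 10 P^{2}$)
$c{\left(-7 \right)} - v = - 10 \left(-7\right)^{2} - \frac{427}{142} = \left(-10\right) 49 - \frac{427}{142} = -490 - \frac{427}{142} = - \frac{70007}{142}$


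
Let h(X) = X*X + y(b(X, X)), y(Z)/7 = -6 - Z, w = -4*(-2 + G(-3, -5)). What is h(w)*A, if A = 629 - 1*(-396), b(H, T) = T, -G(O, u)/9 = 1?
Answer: 1625650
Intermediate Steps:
G(O, u) = -9 (G(O, u) = -9*1 = -9)
w = 44 (w = -4*(-2 - 9) = -4*(-11) = 44)
y(Z) = -42 - 7*Z (y(Z) = 7*(-6 - Z) = -42 - 7*Z)
A = 1025 (A = 629 + 396 = 1025)
h(X) = -42 + X² - 7*X (h(X) = X*X + (-42 - 7*X) = X² + (-42 - 7*X) = -42 + X² - 7*X)
h(w)*A = (-42 + 44² - 7*44)*1025 = (-42 + 1936 - 308)*1025 = 1586*1025 = 1625650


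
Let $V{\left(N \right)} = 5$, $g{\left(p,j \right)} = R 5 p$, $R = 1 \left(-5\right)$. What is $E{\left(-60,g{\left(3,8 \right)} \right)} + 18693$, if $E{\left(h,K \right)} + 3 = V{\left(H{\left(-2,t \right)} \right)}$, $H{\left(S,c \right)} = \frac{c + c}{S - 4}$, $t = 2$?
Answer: $18695$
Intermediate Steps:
$H{\left(S,c \right)} = \frac{2 c}{-4 + S}$
$R = -5$
$g{\left(p,j \right)} = - 25 p$ ($g{\left(p,j \right)} = \left(-5\right) 5 p = - 25 p$)
$E{\left(h,K \right)} = 2$ ($E{\left(h,K \right)} = -3 + 5 = 2$)
$E{\left(-60,g{\left(3,8 \right)} \right)} + 18693 = 2 + 18693 = 18695$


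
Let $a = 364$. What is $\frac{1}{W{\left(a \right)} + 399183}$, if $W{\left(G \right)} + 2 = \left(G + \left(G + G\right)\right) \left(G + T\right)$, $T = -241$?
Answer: $\frac{1}{533497} \approx 1.8744 \cdot 10^{-6}$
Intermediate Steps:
$W{\left(G \right)} = -2 + 3 G \left(-241 + G\right)$ ($W{\left(G \right)} = -2 + \left(G + \left(G + G\right)\right) \left(G - 241\right) = -2 + \left(G + 2 G\right) \left(-241 + G\right) = -2 + 3 G \left(-241 + G\right)$)
$\frac{1}{W{\left(a \right)} + 399183} = \frac{1}{\left(-2 - 263172 + 3 \cdot 364^{2}\right) + 399183} = \frac{1}{\left(-2 - 263172 + 3 \cdot 132496\right) + 399183} = \frac{1}{\left(-2 - 263172 + 397488\right) + 399183} = \frac{1}{134314 + 399183} = \frac{1}{533497}$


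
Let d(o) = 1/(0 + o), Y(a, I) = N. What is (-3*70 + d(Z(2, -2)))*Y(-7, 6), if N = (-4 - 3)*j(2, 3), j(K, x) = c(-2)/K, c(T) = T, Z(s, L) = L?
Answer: -2947/2 ≈ -1473.5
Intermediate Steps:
j(K, x) = -2/K
N = 7 (N = (-4 - 3)*(-2/2) = -(-14)/2 = -7*(-1) = 7)
Y(a, I) = 7
d(o) = 1/o
(-3*70 + d(Z(2, -2)))*Y(-7, 6) = (-3*70 + 1/(-2))*7 = (-210 - ½)*7 = -421/2*7 = -2947/2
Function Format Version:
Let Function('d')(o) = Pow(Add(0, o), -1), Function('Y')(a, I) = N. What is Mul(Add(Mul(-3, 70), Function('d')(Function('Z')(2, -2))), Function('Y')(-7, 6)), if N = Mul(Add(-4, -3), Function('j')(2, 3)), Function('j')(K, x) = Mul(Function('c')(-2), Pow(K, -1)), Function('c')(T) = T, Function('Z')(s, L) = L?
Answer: Rational(-2947, 2) ≈ -1473.5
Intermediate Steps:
Function('j')(K, x) = Mul(-2, Pow(K, -1))
N = 7 (N = Mul(Add(-4, -3), Mul(-2, Pow(2, -1))) = Mul(-7, Mul(-2, Rational(1, 2))) = Mul(-7, -1) = 7)
Function('Y')(a, I) = 7
Function('d')(o) = Pow(o, -1)
Mul(Add(Mul(-3, 70), Function('d')(Function('Z')(2, -2))), Function('Y')(-7, 6)) = Mul(Add(Mul(-3, 70), Pow(-2, -1)), 7) = Mul(Add(-210, Rational(-1, 2)), 7) = Mul(Rational(-421, 2), 7) = Rational(-2947, 2)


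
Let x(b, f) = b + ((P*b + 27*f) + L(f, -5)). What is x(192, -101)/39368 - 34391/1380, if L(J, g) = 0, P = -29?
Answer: -9223561/367080 ≈ -25.127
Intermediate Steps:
x(b, f) = -28*b + 27*f (x(b, f) = b + ((-29*b + 27*f) + 0) = b + (-29*b + 27*f) = -28*b + 27*f)
x(192, -101)/39368 - 34391/1380 = (-28*192 + 27*(-101))/39368 - 34391/1380 = (-5376 - 2727)*(1/39368) - 34391*1/1380 = -8103*1/39368 - 34391/1380 = -219/1064 - 34391/1380 = -9223561/367080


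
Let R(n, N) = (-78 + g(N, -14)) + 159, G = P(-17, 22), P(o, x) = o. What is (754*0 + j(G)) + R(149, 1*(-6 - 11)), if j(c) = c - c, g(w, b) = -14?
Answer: 67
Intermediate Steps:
G = -17
R(n, N) = 67 (R(n, N) = (-78 - 14) + 159 = -92 + 159 = 67)
j(c) = 0
(754*0 + j(G)) + R(149, 1*(-6 - 11)) = (754*0 + 0) + 67 = (0 + 0) + 67 = 0 + 67 = 67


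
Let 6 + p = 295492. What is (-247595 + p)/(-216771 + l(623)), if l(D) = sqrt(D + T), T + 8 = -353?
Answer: -10381379961/46989666179 - 47891*sqrt(262)/46989666179 ≈ -0.22095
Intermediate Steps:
T = -361 (T = -8 - 353 = -361)
l(D) = sqrt(-361 + D) (l(D) = sqrt(D - 361) = sqrt(-361 + D))
p = 295486 (p = -6 + 295492 = 295486)
(-247595 + p)/(-216771 + l(623)) = (-247595 + 295486)/(-216771 + sqrt(-361 + 623)) = 47891/(-216771 + sqrt(262))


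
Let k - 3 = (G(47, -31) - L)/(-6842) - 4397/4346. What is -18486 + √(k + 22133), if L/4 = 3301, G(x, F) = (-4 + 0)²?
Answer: -18486 + √4893309718303716358/14867666 ≈ -18337.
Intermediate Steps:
G(x, F) = 16 (G(x, F) = (-4)² = 16)
L = 13204 (L = 4*3301 = 13204)
k = 58218385/14867666 (k = 3 + ((16 - 1*13204)/(-6842) - 4397/4346) = 3 + ((16 - 13204)*(-1/6842) - 4397*1/4346) = 3 + (-13188*(-1/6842) - 4397/4346) = 3 + (6594/3421 - 4397/4346) = 3 + 13615387/14867666 = 58218385/14867666 ≈ 3.9158)
-18486 + √(k + 22133) = -18486 + √(58218385/14867666 + 22133) = -18486 + √(329124269963/14867666) = -18486 + √4893309718303716358/14867666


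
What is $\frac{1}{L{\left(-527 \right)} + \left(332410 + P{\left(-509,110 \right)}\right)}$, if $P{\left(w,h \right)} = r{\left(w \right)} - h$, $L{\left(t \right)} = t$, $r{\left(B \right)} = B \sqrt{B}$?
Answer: $\frac{331773}{110205195758} + \frac{509 i \sqrt{509}}{110205195758} \approx 3.0105 \cdot 10^{-6} + 1.042 \cdot 10^{-7} i$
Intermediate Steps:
$r{\left(B \right)} = B^{\frac{3}{2}}$
$P{\left(w,h \right)} = w^{\frac{3}{2}} - h$
$\frac{1}{L{\left(-527 \right)} + \left(332410 + P{\left(-509,110 \right)}\right)} = \frac{1}{-527 + \left(332410 + \left(\left(-509\right)^{\frac{3}{2}} - 110\right)\right)} = \frac{1}{-527 + \left(332410 - \left(110 + 509 i \sqrt{509}\right)\right)} = \frac{1}{-527 + \left(332300 - 509 i \sqrt{509}\right)} = \frac{1}{331773 - 509 i \sqrt{509}}$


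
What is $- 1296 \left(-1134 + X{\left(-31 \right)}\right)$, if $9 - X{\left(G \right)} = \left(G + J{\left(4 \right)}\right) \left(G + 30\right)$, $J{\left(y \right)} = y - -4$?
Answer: $1487808$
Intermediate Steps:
$J{\left(y \right)} = 4 + y$ ($J{\left(y \right)} = y + 4 = 4 + y$)
$X{\left(G \right)} = 9 - \left(8 + G\right) \left(30 + G\right)$ ($X{\left(G \right)} = 9 - \left(G + \left(4 + 4\right)\right) \left(G + 30\right) = 9 - \left(G + 8\right) \left(30 + G\right) = 9 - \left(8 + G\right) \left(30 + G\right)$)
$- 1296 \left(-1134 + X{\left(-31 \right)}\right) = - 1296 \left(-1134 - 14\right) = \left(-1296\right) \left(-1148\right) = 1487808$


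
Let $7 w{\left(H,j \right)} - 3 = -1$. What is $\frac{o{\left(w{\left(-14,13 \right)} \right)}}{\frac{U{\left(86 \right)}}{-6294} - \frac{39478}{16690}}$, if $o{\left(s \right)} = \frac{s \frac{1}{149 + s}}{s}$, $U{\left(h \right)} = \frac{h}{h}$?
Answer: $- \frac{10504686}{3709618957} \approx -0.0028317$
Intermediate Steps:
$w{\left(H,j \right)} = \frac{2}{7}$ ($w{\left(H,j \right)} = \frac{3}{7} + \frac{1}{7} \left(-1\right) = \frac{3}{7} - \frac{1}{7} = \frac{2}{7}$)
$U{\left(h \right)} = 1$
$o{\left(s \right)} = \frac{1}{149 + s}$
$\frac{o{\left(w{\left(-14,13 \right)} \right)}}{\frac{U{\left(86 \right)}}{-6294} - \frac{39478}{16690}} = \frac{1}{\left(149 + \frac{2}{7}\right) \left(1 \frac{1}{-6294} - \frac{39478}{16690}\right)} = \frac{1}{\frac{1045}{7} \left(1 \left(- \frac{1}{6294}\right) - \frac{19739}{8345}\right)} = \frac{7}{1045 \left(- \frac{1}{6294} - \frac{19739}{8345}\right)} = \frac{7}{1045 \left(- \frac{124245611}{52523430}\right)} = \frac{7}{1045} \left(- \frac{52523430}{124245611}\right) = - \frac{10504686}{3709618957}$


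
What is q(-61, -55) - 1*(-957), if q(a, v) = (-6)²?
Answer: 993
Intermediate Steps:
q(a, v) = 36
q(-61, -55) - 1*(-957) = 36 - 1*(-957) = 36 + 957 = 993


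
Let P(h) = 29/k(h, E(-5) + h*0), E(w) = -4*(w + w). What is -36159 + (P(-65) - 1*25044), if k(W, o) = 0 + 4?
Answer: -244783/4 ≈ -61196.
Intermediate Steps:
E(w) = -8*w
k(W, o) = 4
P(h) = 29/4
-36159 + (P(-65) - 1*25044) = -36159 + (29/4 - 1*25044) = -36159 + (29/4 - 25044) = -36159 - 100147/4 = -244783/4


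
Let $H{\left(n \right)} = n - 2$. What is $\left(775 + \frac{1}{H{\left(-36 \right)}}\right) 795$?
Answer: $\frac{23411955}{38} \approx 6.161 \cdot 10^{5}$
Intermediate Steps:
$H{\left(n \right)} = -2 + n$
$\left(775 + \frac{1}{H{\left(-36 \right)}}\right) 795 = \left(775 + \frac{1}{-2 - 36}\right) 795 = \left(775 + \frac{1}{-38}\right) 795 = \left(775 - \frac{1}{38}\right) 795 = \frac{29449}{38} \cdot 795 = \frac{23411955}{38}$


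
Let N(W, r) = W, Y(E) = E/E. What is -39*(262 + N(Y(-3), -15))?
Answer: -10257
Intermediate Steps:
Y(E) = 1
-39*(262 + N(Y(-3), -15)) = -39*(262 + 1) = -39*263 = -10257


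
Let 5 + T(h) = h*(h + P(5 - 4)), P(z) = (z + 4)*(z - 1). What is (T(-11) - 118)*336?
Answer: -672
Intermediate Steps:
P(z) = (-1 + z)*(4 + z) (P(z) = (4 + z)*(-1 + z) = (-1 + z)*(4 + z))
T(h) = -5 + h**2 (T(h) = -5 + h*(h + (-4 + (5 - 4)**2 + 3*(5 - 4))) = -5 + h*(h + (-4 + 1**2 + 3*1)) = -5 + h*(h + (-4 + 1 + 3)) = -5 + h*(h + 0) = -5 + h*h = -5 + h**2)
(T(-11) - 118)*336 = ((-5 + (-11)**2) - 118)*336 = ((-5 + 121) - 118)*336 = (116 - 118)*336 = -2*336 = -672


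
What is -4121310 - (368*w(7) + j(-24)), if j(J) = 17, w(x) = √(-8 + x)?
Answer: -4121327 - 368*I ≈ -4.1213e+6 - 368.0*I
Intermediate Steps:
-4121310 - (368*w(7) + j(-24)) = -4121310 - (368*√(-8 + 7) + 17) = -4121310 - (368*√(-1) + 17) = -4121310 - (368*I + 17) = -4121310 - (17 + 368*I) = -4121310 + (-17 - 368*I) = -4121327 - 368*I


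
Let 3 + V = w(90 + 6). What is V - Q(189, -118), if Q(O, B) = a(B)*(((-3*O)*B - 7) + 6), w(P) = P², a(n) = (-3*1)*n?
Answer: -23675157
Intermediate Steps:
a(n) = -3*n
V = 9213 (V = -3 + (90 + 6)² = -3 + 96² = -3 + 9216 = 9213)
Q(O, B) = -3*B*(-1 - 3*B*O) (Q(O, B) = (-3*B)*(((-3*O)*B - 7) + 6) = (-3*B)*((-3*B*O - 7) + 6) = (-3*B)*((-7 - 3*B*O) + 6) = (-3*B)*(-1 - 3*B*O) = -3*B*(-1 - 3*B*O))
V - Q(189, -118) = 9213 - 3*(-118)*(1 + 3*(-118)*189) = 9213 - 3*(-118)*(1 - 66906) = 9213 - 3*(-118)*(-66905) = 9213 - 1*23684370 = 9213 - 23684370 = -23675157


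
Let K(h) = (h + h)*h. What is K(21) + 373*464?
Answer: 173954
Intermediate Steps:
K(h) = 2*h² (K(h) = (2*h)*h = 2*h²)
K(21) + 373*464 = 2*21² + 373*464 = 2*441 + 173072 = 882 + 173072 = 173954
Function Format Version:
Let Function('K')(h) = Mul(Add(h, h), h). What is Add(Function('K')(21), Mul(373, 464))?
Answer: 173954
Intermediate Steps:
Function('K')(h) = Mul(2, Pow(h, 2)) (Function('K')(h) = Mul(Mul(2, h), h) = Mul(2, Pow(h, 2)))
Add(Function('K')(21), Mul(373, 464)) = Add(Mul(2, Pow(21, 2)), Mul(373, 464)) = Add(Mul(2, 441), 173072) = Add(882, 173072) = 173954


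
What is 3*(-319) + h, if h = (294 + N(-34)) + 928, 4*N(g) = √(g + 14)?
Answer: 265 + I*√5/2 ≈ 265.0 + 1.118*I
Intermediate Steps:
N(g) = √(14 + g)/4 (N(g) = √(g + 14)/4 = √(14 + g)/4)
h = 1222 + I*√5/2 (h = (294 + √(14 - 34)/4) + 928 = (294 + √(-20)/4) + 928 = (294 + (2*I*√5)/4) + 928 = (294 + I*√5/2) + 928 = 1222 + I*√5/2 ≈ 1222.0 + 1.118*I)
3*(-319) + h = 3*(-319) + (1222 + I*√5/2) = -957 + (1222 + I*√5/2) = 265 + I*√5/2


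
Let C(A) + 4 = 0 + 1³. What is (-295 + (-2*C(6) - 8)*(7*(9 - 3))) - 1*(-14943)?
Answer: 14564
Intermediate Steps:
C(A) = -3 (C(A) = -4 + (0 + 1³) = -4 + (0 + 1) = -4 + 1 = -3)
(-295 + (-2*C(6) - 8)*(7*(9 - 3))) - 1*(-14943) = (-295 + (-2*(-3) - 8)*(7*(9 - 3))) - 1*(-14943) = (-295 + (6 - 8)*(7*6)) + 14943 = (-295 - 2*42) + 14943 = (-295 - 84) + 14943 = -379 + 14943 = 14564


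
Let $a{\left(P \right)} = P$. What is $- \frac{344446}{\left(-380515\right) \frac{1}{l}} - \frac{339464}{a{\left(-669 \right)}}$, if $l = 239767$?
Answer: $\frac{55379729694818}{254564535} \approx 2.1755 \cdot 10^{5}$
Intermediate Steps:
$- \frac{344446}{\left(-380515\right) \frac{1}{l}} - \frac{339464}{a{\left(-669 \right)}} = - \frac{344446}{\left(-380515\right) \frac{1}{239767}} - \frac{339464}{-669} = - \frac{344446}{\left(-380515\right) \frac{1}{239767}} - - \frac{339464}{669} = - \frac{344446}{- \frac{380515}{239767}} + \frac{339464}{669} = \left(-344446\right) \left(- \frac{239767}{380515}\right) + \frac{339464}{669} = \frac{82586784082}{380515} + \frac{339464}{669} = \frac{55379729694818}{254564535}$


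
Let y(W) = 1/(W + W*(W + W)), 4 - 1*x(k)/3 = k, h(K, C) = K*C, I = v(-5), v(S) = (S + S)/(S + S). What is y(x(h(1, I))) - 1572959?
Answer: -268975988/171 ≈ -1.5730e+6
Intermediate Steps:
v(S) = 1 (v(S) = (2*S)/((2*S)) = (2*S)*(1/(2*S)) = 1)
I = 1
h(K, C) = C*K
x(k) = 12 - 3*k
y(W) = 1/(W + 2*W**2) (y(W) = 1/(W + W*(2*W)) = 1/(W + 2*W**2))
y(x(h(1, I))) - 1572959 = 1/((12 - 3)*(1 + 2*(12 - 3))) - 1572959 = 1/(9*(1 + 2*9)) - 1572959 = 1/(9*(1 + 18)) - 1572959 = (1/9)/19 - 1572959 = (1/9)*(1/19) - 1572959 = 1/171 - 1572959 = -268975988/171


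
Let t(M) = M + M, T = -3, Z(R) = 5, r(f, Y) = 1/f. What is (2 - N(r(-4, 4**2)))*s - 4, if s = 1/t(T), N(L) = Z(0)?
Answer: -7/2 ≈ -3.5000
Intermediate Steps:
t(M) = 2*M
N(L) = 5
s = -1/6 (s = 1/(2*(-3)) = 1/(-6) = -1/6 ≈ -0.16667)
(2 - N(r(-4, 4**2)))*s - 4 = (2 - 1*5)*(-1/6) - 4 = (2 - 5)*(-1/6) - 4 = -3*(-1/6) - 4 = 1/2 - 4 = -7/2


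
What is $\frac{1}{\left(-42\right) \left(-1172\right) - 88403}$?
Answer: $- \frac{1}{39179} \approx -2.5524 \cdot 10^{-5}$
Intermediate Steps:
$\frac{1}{\left(-42\right) \left(-1172\right) - 88403} = \frac{1}{49224 - 88403} = \frac{1}{-39179} = - \frac{1}{39179}$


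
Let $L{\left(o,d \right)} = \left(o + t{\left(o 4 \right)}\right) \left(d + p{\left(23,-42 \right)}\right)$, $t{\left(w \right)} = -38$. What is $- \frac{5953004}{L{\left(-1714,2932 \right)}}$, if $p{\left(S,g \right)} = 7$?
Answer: $\frac{20387}{17634} \approx 1.1561$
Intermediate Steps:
$L{\left(o,d \right)} = \left(-38 + o\right) \left(7 + d\right)$ ($L{\left(o,d \right)} = \left(o - 38\right) \left(d + 7\right) = \left(-38 + o\right) \left(7 + d\right)$)
$- \frac{5953004}{L{\left(-1714,2932 \right)}} = - \frac{5953004}{-266 - 111416 + 7 \left(-1714\right) + 2932 \left(-1714\right)} = - \frac{5953004}{-266 - 111416 - 11998 - 5025448} = - \frac{5953004}{-5149128} = \left(-5953004\right) \left(- \frac{1}{5149128}\right) = \frac{20387}{17634}$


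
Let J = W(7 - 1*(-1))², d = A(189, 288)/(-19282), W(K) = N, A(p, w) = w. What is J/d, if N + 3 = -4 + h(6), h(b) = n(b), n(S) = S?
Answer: -9641/144 ≈ -66.951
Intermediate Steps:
h(b) = b
N = -1 (N = -3 + (-4 + 6) = -3 + 2 = -1)
W(K) = -1
d = -144/9641 (d = 288/(-19282) = 288*(-1/19282) = -144/9641 ≈ -0.014936)
J = 1 (J = (-1)² = 1)
J/d = 1/(-144/9641) = 1*(-9641/144) = -9641/144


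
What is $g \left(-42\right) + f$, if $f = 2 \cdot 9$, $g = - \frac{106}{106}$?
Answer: $60$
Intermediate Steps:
$g = -1$ ($g = \left(-106\right) \frac{1}{106} = -1$)
$f = 18$
$g \left(-42\right) + f = \left(-1\right) \left(-42\right) + 18 = 42 + 18 = 60$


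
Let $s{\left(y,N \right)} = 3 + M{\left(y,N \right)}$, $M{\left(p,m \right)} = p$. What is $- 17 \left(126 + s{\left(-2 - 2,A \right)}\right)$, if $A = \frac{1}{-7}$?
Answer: $-2125$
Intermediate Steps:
$A = - \frac{1}{7} \approx -0.14286$
$s{\left(y,N \right)} = 3 + y$
$- 17 \left(126 + s{\left(-2 - 2,A \right)}\right) = - 17 \left(126 + \left(3 - 4\right)\right) = - 17 \left(126 - 1\right) = \left(-17\right) 125 = -2125$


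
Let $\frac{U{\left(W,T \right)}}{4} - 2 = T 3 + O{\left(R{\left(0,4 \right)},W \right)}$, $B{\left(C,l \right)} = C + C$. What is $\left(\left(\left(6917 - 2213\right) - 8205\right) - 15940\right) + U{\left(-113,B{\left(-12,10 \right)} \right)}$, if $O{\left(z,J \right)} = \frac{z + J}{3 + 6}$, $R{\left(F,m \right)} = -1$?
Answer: $- \frac{59315}{3} \approx -19772.0$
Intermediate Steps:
$B{\left(C,l \right)} = 2 C$
$O{\left(z,J \right)} = \frac{J}{9} + \frac{z}{9}$ ($O{\left(z,J \right)} = \frac{J + z}{9} = \left(J + z\right) \frac{1}{9} = \frac{J}{9} + \frac{z}{9}$)
$U{\left(W,T \right)} = \frac{68}{9} + 12 T + \frac{4 W}{9}$ ($U{\left(W,T \right)} = 8 + 4 \left(T 3 + \left(\frac{W}{9} + \frac{1}{9} \left(-1\right)\right)\right) = 8 + 4 \left(3 T + \left(\frac{W}{9} - \frac{1}{9}\right)\right) = 8 + 4 \left(3 T + \left(- \frac{1}{9} + \frac{W}{9}\right)\right) = 8 + 4 \left(- \frac{1}{9} + 3 T + \frac{W}{9}\right) = 8 + \left(- \frac{4}{9} + 12 T + \frac{4 W}{9}\right) = \frac{68}{9} + 12 T + \frac{4 W}{9}$)
$\left(\left(\left(6917 - 2213\right) - 8205\right) - 15940\right) + U{\left(-113,B{\left(-12,10 \right)} \right)} = \left(\left(\left(6917 - 2213\right) - 8205\right) - 15940\right) + \left(\frac{68}{9} + 12 \cdot 2 \left(-12\right) + \frac{4}{9} \left(-113\right)\right) = \left(\left(4704 - 8205\right) - 15940\right) + \left(\frac{68}{9} + 12 \left(-24\right) - \frac{452}{9}\right) = \left(-3501 - 15940\right) - \frac{992}{3} = -19441 - \frac{992}{3} = - \frac{59315}{3}$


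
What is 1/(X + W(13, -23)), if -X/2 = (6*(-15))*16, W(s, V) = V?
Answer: 1/2857 ≈ 0.00035002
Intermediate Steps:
X = 2880 (X = -2*6*(-15)*16 = -(-180)*16 = -2*(-1440) = 2880)
1/(X + W(13, -23)) = 1/(2880 - 23) = 1/2857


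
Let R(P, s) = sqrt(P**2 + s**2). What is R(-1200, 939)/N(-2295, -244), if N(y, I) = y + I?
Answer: -3*sqrt(257969)/2539 ≈ -0.60013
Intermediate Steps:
N(y, I) = I + y
R(-1200, 939)/N(-2295, -244) = sqrt((-1200)**2 + 939**2)/(-244 - 2295) = sqrt(1440000 + 881721)/(-2539) = sqrt(2321721)*(-1/2539) = (3*sqrt(257969))*(-1/2539) = -3*sqrt(257969)/2539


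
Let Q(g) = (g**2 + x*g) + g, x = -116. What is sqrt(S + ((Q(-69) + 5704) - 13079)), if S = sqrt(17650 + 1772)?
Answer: sqrt(5321 + 3*sqrt(2158)) ≈ 73.894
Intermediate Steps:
Q(g) = g**2 - 115*g (Q(g) = (g**2 - 116*g) + g = g**2 - 115*g)
S = 3*sqrt(2158) (S = sqrt(19422) = 3*sqrt(2158) ≈ 139.36)
sqrt(S + ((Q(-69) + 5704) - 13079)) = sqrt(3*sqrt(2158) + ((-69*(-115 - 69) + 5704) - 13079)) = sqrt(3*sqrt(2158) + ((-69*(-184) + 5704) - 13079)) = sqrt(3*sqrt(2158) + ((12696 + 5704) - 13079)) = sqrt(3*sqrt(2158) + (18400 - 13079)) = sqrt(3*sqrt(2158) + 5321) = sqrt(5321 + 3*sqrt(2158))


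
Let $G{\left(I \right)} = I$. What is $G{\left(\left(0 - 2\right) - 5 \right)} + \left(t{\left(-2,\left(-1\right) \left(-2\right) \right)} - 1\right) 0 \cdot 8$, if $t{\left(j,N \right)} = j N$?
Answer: $-7$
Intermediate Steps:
$t{\left(j,N \right)} = N j$
$G{\left(\left(0 - 2\right) - 5 \right)} + \left(t{\left(-2,\left(-1\right) \left(-2\right) \right)} - 1\right) 0 \cdot 8 = \left(\left(0 - 2\right) - 5\right) + \left(\left(-1\right) \left(-2\right) \left(-2\right) - 1\right) 0 \cdot 8 = \left(-2 - 5\right) + \left(2 \left(-2\right) - 1\right) 0 \cdot 8 = -7 + \left(-4 - 1\right) 0 \cdot 8 = -7 + \left(-5\right) 0 \cdot 8 = -7 + 0 \cdot 8 = -7 + 0 = -7$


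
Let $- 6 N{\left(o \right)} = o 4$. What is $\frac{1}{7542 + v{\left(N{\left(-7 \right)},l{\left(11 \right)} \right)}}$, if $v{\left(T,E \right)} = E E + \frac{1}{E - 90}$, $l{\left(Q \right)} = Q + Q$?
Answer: $\frac{68}{545767} \approx 0.0001246$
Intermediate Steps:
$l{\left(Q \right)} = 2 Q$
$N{\left(o \right)} = - \frac{2 o}{3}$ ($N{\left(o \right)} = - \frac{o 4}{6} = - \frac{4 o}{6} = - \frac{2 o}{3}$)
$v{\left(T,E \right)} = E^{2} + \frac{1}{-90 + E}$
$\frac{1}{7542 + v{\left(N{\left(-7 \right)},l{\left(11 \right)} \right)}} = \frac{1}{7542 + \frac{1 + \left(2 \cdot 11\right)^{3} - 90 \left(2 \cdot 11\right)^{2}}{-90 + 2 \cdot 11}} = \frac{1}{7542 + \frac{1 + 22^{3} - 90 \cdot 22^{2}}{-90 + 22}} = \frac{1}{7542 + \frac{1 + 10648 - 43560}{-68}} = \frac{1}{7542 - \frac{1 + 10648 - 43560}{68}} = \frac{1}{7542 - - \frac{32911}{68}} = \frac{1}{7542 + \frac{32911}{68}} = \frac{1}{\frac{545767}{68}} = \frac{68}{545767}$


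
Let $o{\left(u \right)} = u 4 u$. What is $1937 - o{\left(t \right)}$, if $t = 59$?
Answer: $-11987$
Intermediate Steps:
$o{\left(u \right)} = 4 u^{2}$ ($o{\left(u \right)} = 4 u u = 4 u^{2}$)
$1937 - o{\left(t \right)} = 1937 - 4 \cdot 59^{2} = 1937 - 4 \cdot 3481 = 1937 - 13924 = -11987$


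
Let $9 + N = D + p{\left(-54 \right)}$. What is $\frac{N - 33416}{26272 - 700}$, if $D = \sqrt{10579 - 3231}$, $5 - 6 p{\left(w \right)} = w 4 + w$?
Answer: $- \frac{200275}{153432} + \frac{\sqrt{1837}}{12786} \approx -1.3019$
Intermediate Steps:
$p{\left(w \right)} = \frac{5}{6} - \frac{5 w}{6}$ ($p{\left(w \right)} = \frac{5}{6} - \frac{w 4 + w}{6} = \frac{5}{6} - \frac{4 w + w}{6} = \frac{5}{6} - \frac{5 w}{6}$)
$D = 2 \sqrt{1837}$ ($D = \sqrt{7348} = 2 \sqrt{1837} \approx 85.72$)
$N = \frac{221}{6} + 2 \sqrt{1837}$ ($N = -9 + \left(2 \sqrt{1837} + \left(\frac{5}{6} - -45\right)\right) = -9 + \left(2 \sqrt{1837} + \left(\frac{5}{6} + 45\right)\right) = -9 + \left(2 \sqrt{1837} + \frac{275}{6}\right) = -9 + \left(\frac{275}{6} + 2 \sqrt{1837}\right) = \frac{221}{6} + 2 \sqrt{1837} \approx 122.55$)
$\frac{N - 33416}{26272 - 700} = \frac{\left(\frac{221}{6} + 2 \sqrt{1837}\right) - 33416}{26272 - 700} = \frac{- \frac{200275}{6} + 2 \sqrt{1837}}{25572} = \left(- \frac{200275}{6} + 2 \sqrt{1837}\right) \frac{1}{25572} = - \frac{200275}{153432} + \frac{\sqrt{1837}}{12786}$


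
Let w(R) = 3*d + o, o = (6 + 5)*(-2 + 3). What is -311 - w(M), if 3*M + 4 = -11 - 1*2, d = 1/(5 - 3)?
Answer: -647/2 ≈ -323.50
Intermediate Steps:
o = 11 (o = 11*1 = 11)
d = 1/2 ≈ 0.50000
M = -17/3 (M = -4/3 + (-11 - 1*2)/3 = -4/3 + (-11 - 2)/3 = -4/3 + (1/3)*(-13) = -4/3 - 13/3 = -17/3 ≈ -5.6667)
w(R) = 25/2 (w(R) = 3*(1/2) + 11 = 3/2 + 11 = 25/2)
-311 - w(M) = -311 - 1*25/2 = -311 - 25/2 = -647/2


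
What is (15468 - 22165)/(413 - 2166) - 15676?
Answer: -27473331/1753 ≈ -15672.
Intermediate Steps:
(15468 - 22165)/(413 - 2166) - 15676 = -6697/(-1753) - 15676 = -6697*(-1/1753) - 15676 = 6697/1753 - 15676 = -27473331/1753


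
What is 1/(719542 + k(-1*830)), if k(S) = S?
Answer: 1/718712 ≈ 1.3914e-6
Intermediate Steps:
1/(719542 + k(-1*830)) = 1/(719542 - 1*830) = 1/(719542 - 830) = 1/718712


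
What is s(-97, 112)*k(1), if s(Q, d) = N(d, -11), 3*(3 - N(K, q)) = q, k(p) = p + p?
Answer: 40/3 ≈ 13.333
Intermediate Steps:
k(p) = 2*p
N(K, q) = 3 - q/3
s(Q, d) = 20/3 (s(Q, d) = 3 - 1/3*(-11) = 3 + 11/3 = 20/3)
s(-97, 112)*k(1) = 20*(2*1)/3 = (20/3)*2 = 40/3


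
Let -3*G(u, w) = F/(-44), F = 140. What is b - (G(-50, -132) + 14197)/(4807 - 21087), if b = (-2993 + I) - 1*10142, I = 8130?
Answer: -336052208/67155 ≈ -5004.1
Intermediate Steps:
G(u, w) = 35/33 (G(u, w) = -140/(3*(-44)) = -140*(-1)/(3*44) = -1/3*(-35/11) = 35/33)
b = -5005 (b = (-2993 + 8130) - 1*10142 = 5137 - 10142 = -5005)
b - (G(-50, -132) + 14197)/(4807 - 21087) = -5005 - (35/33 + 14197)/(4807 - 21087) = -5005 - 468536/(33*(-16280)) = -5005 - 468536*(-1)/(33*16280) = -5005 - 1*(-58567/67155) = -5005 + 58567/67155 = -336052208/67155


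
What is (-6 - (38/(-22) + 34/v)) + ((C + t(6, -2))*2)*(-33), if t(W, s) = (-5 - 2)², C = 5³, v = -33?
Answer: -379079/33 ≈ -11487.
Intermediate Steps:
C = 125
t(W, s) = 49 (t(W, s) = (-7)² = 49)
(-6 - (38/(-22) + 34/v)) + ((C + t(6, -2))*2)*(-33) = (-6 - (38/(-22) + 34/(-33))) + ((125 + 49)*2)*(-33) = (-6 - (38*(-1/22) + 34*(-1/33))) + (174*2)*(-33) = (-6 - (-19/11 - 34/33)) + 348*(-33) = (-6 - 1*(-91/33)) - 11484 = (-6 + 91/33) - 11484 = -107/33 - 11484 = -379079/33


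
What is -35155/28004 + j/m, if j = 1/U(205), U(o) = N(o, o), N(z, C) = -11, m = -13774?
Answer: -2663223333/2121499028 ≈ -1.2554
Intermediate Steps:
U(o) = -11
j = -1/11 (j = 1/(-11) = -1/11 ≈ -0.090909)
-35155/28004 + j/m = -35155/28004 - 1/11/(-13774) = -35155*1/28004 - 1/11*(-1/13774) = -35155/28004 + 1/151514 = -2663223333/2121499028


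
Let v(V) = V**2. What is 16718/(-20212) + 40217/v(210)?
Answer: 18900551/222837300 ≈ 0.084818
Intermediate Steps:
16718/(-20212) + 40217/v(210) = 16718/(-20212) + 40217/(210**2) = 16718*(-1/20212) + 40217/44100 = -8359/10106 + 40217*(1/44100) = -8359/10106 + 40217/44100 = 18900551/222837300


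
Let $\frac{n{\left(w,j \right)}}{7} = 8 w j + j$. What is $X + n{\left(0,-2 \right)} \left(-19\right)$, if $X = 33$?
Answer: $299$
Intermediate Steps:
$n{\left(w,j \right)} = 7 j + 56 j w$ ($n{\left(w,j \right)} = 7 \left(8 w j + j\right) = 7 \left(8 j w + j\right) = 7 \left(j + 8 j w\right) = 7 j + 56 j w$)
$X + n{\left(0,-2 \right)} \left(-19\right) = 33 + 7 \left(-2\right) \left(1 + 8 \cdot 0\right) \left(-19\right) = 33 + 7 \left(-2\right) \left(1 + 0\right) \left(-19\right) = 33 + 7 \left(-2\right) 1 \left(-19\right) = 33 - -266 = 33 + 266 = 299$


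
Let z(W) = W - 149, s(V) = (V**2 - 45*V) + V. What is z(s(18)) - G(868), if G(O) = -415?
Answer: -202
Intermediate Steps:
s(V) = V**2 - 44*V
z(W) = -149 + W
z(s(18)) - G(868) = (-149 + 18*(-44 + 18)) - 1*(-415) = (-149 + 18*(-26)) + 415 = (-149 - 468) + 415 = -617 + 415 = -202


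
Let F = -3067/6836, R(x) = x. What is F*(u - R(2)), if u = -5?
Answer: 21469/6836 ≈ 3.1406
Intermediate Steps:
F = -3067/6836 (F = -3067*1/6836 = -3067/6836 ≈ -0.44865)
F*(u - R(2)) = -3067*(-5 - 1*2)/6836 = -3067*(-5 - 2)/6836 = -3067/6836*(-7) = 21469/6836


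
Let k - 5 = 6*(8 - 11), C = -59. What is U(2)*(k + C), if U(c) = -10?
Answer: 720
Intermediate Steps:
k = -13 (k = 5 + 6*(8 - 11) = 5 + 6*(-3) = 5 - 18 = -13)
U(2)*(k + C) = -10*(-13 - 59) = -10*(-72) = 720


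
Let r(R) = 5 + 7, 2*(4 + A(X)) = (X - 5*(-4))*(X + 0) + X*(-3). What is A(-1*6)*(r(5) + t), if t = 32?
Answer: -1628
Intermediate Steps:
A(X) = -4 - 3*X/2 + X*(20 + X)/2 (A(X) = -4 + ((X - 5*(-4))*(X + 0) + X*(-3))/2 = -4 + ((X + 20)*X - 3*X)/2 = -4 + ((20 + X)*X - 3*X)/2 = -4 + (X*(20 + X) - 3*X)/2 = -4 + (-3*X + X*(20 + X))/2 = -4 + (-3*X/2 + X*(20 + X)/2) = -4 - 3*X/2 + X*(20 + X)/2)
r(R) = 12
A(-1*6)*(r(5) + t) = (-4 + (-1*6)²/2 + 17*(-1*6)/2)*(12 + 32) = (-4 + (½)*(-6)² + (17/2)*(-6))*44 = (-4 + (½)*36 - 51)*44 = (-4 + 18 - 51)*44 = -37*44 = -1628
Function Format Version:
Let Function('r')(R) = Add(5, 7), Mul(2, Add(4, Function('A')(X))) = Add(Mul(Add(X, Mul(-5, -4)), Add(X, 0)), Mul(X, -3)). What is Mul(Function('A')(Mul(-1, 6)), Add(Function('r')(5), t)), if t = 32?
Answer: -1628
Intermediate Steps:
Function('A')(X) = Add(-4, Mul(Rational(-3, 2), X), Mul(Rational(1, 2), X, Add(20, X))) (Function('A')(X) = Add(-4, Mul(Rational(1, 2), Add(Mul(Add(X, Mul(-5, -4)), Add(X, 0)), Mul(X, -3)))) = Add(-4, Mul(Rational(1, 2), Add(Mul(Add(X, 20), X), Mul(-3, X)))) = Add(-4, Mul(Rational(1, 2), Add(Mul(Add(20, X), X), Mul(-3, X)))) = Add(-4, Mul(Rational(1, 2), Add(Mul(X, Add(20, X)), Mul(-3, X)))) = Add(-4, Mul(Rational(1, 2), Add(Mul(-3, X), Mul(X, Add(20, X))))) = Add(-4, Add(Mul(Rational(-3, 2), X), Mul(Rational(1, 2), X, Add(20, X)))) = Add(-4, Mul(Rational(-3, 2), X), Mul(Rational(1, 2), X, Add(20, X))))
Function('r')(R) = 12
Mul(Function('A')(Mul(-1, 6)), Add(Function('r')(5), t)) = Mul(Add(-4, Mul(Rational(1, 2), Pow(Mul(-1, 6), 2)), Mul(Rational(17, 2), Mul(-1, 6))), Add(12, 32)) = Mul(Add(-4, Mul(Rational(1, 2), Pow(-6, 2)), Mul(Rational(17, 2), -6)), 44) = Mul(Add(-4, Mul(Rational(1, 2), 36), -51), 44) = Mul(Add(-4, 18, -51), 44) = Mul(-37, 44) = -1628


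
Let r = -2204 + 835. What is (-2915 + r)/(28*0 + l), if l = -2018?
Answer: 2142/1009 ≈ 2.1229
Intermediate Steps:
r = -1369
(-2915 + r)/(28*0 + l) = (-2915 - 1369)/(28*0 - 2018) = -4284/(0 - 2018) = -4284/(-2018) = -4284*(-1/2018) = 2142/1009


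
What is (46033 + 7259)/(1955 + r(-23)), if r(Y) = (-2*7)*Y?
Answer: 17764/759 ≈ 23.404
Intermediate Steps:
r(Y) = -14*Y
(46033 + 7259)/(1955 + r(-23)) = (46033 + 7259)/(1955 - 14*(-23)) = 53292/(1955 + 322) = 53292/2277 = 53292*(1/2277) = 17764/759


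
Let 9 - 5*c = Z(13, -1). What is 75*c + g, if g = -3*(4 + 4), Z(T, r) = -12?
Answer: 291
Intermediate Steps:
c = 21/5 (c = 9/5 - ⅕*(-12) = 9/5 + 12/5 = 21/5 ≈ 4.2000)
g = -24 (g = -3*8 = -24)
75*c + g = 75*(21/5) - 24 = 315 - 24 = 291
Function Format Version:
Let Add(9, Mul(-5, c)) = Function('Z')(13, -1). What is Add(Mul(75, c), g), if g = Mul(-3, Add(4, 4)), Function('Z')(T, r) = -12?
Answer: 291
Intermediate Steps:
c = Rational(21, 5) (c = Add(Rational(9, 5), Mul(Rational(-1, 5), -12)) = Add(Rational(9, 5), Rational(12, 5)) = Rational(21, 5) ≈ 4.2000)
g = -24 (g = Mul(-3, 8) = -24)
Add(Mul(75, c), g) = Add(Mul(75, Rational(21, 5)), -24) = Add(315, -24) = 291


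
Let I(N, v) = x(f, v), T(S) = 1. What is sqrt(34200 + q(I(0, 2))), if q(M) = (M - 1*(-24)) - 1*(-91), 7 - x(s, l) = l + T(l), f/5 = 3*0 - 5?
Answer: sqrt(34319) ≈ 185.25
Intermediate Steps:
f = -25 (f = 5*(3*0 - 5) = 5*(0 - 5) = 5*(-5) = -25)
x(s, l) = 6 - l (x(s, l) = 7 - (l + 1) = 7 - (1 + l) = 7 + (-1 - l) = 6 - l)
I(N, v) = 6 - v
q(M) = 115 + M (q(M) = (M + 24) + 91 = (24 + M) + 91 = 115 + M)
sqrt(34200 + q(I(0, 2))) = sqrt(34200 + (115 + (6 - 1*2))) = sqrt(34200 + (115 + (6 - 2))) = sqrt(34200 + (115 + 4)) = sqrt(34200 + 119) = sqrt(34319)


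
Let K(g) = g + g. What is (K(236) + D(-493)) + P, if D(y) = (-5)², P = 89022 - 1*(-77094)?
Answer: 166613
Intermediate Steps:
K(g) = 2*g
P = 166116 (P = 89022 + 77094 = 166116)
D(y) = 25
(K(236) + D(-493)) + P = (2*236 + 25) + 166116 = (472 + 25) + 166116 = 497 + 166116 = 166613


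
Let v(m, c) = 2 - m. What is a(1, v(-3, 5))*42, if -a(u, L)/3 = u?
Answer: -126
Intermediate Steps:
a(u, L) = -3*u
a(1, v(-3, 5))*42 = -3*1*42 = -3*42 = -126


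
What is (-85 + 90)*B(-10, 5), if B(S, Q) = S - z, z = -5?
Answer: -25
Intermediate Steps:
B(S, Q) = 5 + S (B(S, Q) = S - 1*(-5) = S + 5 = 5 + S)
(-85 + 90)*B(-10, 5) = (-85 + 90)*(5 - 10) = 5*(-5) = -25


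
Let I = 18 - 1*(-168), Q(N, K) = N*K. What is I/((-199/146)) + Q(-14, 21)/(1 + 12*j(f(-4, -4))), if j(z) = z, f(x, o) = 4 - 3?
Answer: -411534/2587 ≈ -159.08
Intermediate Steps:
f(x, o) = 1
Q(N, K) = K*N
I = 186 (I = 18 + 168 = 186)
I/((-199/146)) + Q(-14, 21)/(1 + 12*j(f(-4, -4))) = 186/((-199/146)) + (21*(-14))/(1 + 12*1) = 186/((-199*1/146)) - 294/(1 + 12) = 186/(-199/146) - 294/13 = 186*(-146/199) - 294*1/13 = -27156/199 - 294/13 = -411534/2587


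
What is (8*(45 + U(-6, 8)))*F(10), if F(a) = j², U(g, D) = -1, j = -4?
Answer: 5632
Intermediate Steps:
F(a) = 16 (F(a) = (-4)² = 16)
(8*(45 + U(-6, 8)))*F(10) = (8*(45 - 1))*16 = (8*44)*16 = 352*16 = 5632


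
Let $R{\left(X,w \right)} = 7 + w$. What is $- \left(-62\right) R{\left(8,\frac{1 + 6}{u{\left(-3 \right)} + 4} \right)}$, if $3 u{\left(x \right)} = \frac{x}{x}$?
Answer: $\frac{6944}{13} \approx 534.15$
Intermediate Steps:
$u{\left(x \right)} = \frac{1}{3}$ ($u{\left(x \right)} = \frac{x \frac{1}{x}}{3} = \frac{1}{3} \cdot 1 = \frac{1}{3}$)
$- \left(-62\right) R{\left(8,\frac{1 + 6}{u{\left(-3 \right)} + 4} \right)} = - \left(-62\right) \left(7 + \frac{1 + 6}{\frac{1}{3} + 4}\right) = - \left(-62\right) \left(7 + \frac{7}{\frac{13}{3}}\right) = - \left(-62\right) \left(7 + 7 \cdot \frac{3}{13}\right) = - \left(-62\right) \left(7 + \frac{21}{13}\right) = - \frac{\left(-62\right) 112}{13} = \left(-1\right) \left(- \frac{6944}{13}\right) = \frac{6944}{13}$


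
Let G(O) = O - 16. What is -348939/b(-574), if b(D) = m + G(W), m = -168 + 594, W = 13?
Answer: -38771/47 ≈ -824.92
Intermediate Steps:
G(O) = -16 + O
m = 426
b(D) = 423 (b(D) = 426 + (-16 + 13) = 426 - 3 = 423)
-348939/b(-574) = -348939/423 = -348939*1/423 = -38771/47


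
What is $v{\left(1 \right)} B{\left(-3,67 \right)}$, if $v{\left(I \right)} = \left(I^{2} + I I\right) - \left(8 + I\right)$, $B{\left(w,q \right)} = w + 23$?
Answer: $-140$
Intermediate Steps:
$B{\left(w,q \right)} = 23 + w$
$v{\left(I \right)} = -8 - I + 2 I^{2}$ ($v{\left(I \right)} = \left(I^{2} + I^{2}\right) - \left(8 + I\right) = 2 I^{2} - \left(8 + I\right) = -8 - I + 2 I^{2}$)
$v{\left(1 \right)} B{\left(-3,67 \right)} = \left(-8 - 1 + 2 \cdot 1^{2}\right) \left(23 - 3\right) = \left(-8 - 1 + 2 \cdot 1\right) 20 = \left(-8 - 1 + 2\right) 20 = \left(-7\right) 20 = -140$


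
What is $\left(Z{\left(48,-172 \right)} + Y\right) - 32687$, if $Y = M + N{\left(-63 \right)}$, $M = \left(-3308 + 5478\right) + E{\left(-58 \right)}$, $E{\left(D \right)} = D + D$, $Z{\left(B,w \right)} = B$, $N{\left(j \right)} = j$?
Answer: $-30648$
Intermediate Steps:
$E{\left(D \right)} = 2 D$
$M = 2054$ ($M = \left(-3308 + 5478\right) + 2 \left(-58\right) = 2170 - 116 = 2054$)
$Y = 1991$ ($Y = 2054 - 63 = 1991$)
$\left(Z{\left(48,-172 \right)} + Y\right) - 32687 = \left(48 + 1991\right) - 32687 = 2039 - 32687 = -30648$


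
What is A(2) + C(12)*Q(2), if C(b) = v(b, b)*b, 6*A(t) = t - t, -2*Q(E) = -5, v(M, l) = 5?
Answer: 150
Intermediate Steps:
Q(E) = 5/2 (Q(E) = -½*(-5) = 5/2)
A(t) = 0 (A(t) = (t - t)/6 = (⅙)*0 = 0)
C(b) = 5*b
A(2) + C(12)*Q(2) = 0 + (5*12)*(5/2) = 0 + 60*(5/2) = 0 + 150 = 150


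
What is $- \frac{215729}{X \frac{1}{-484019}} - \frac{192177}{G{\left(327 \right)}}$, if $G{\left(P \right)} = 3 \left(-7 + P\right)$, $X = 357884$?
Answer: $\frac{8347623365291}{28630720} \approx 2.9156 \cdot 10^{5}$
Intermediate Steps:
$G{\left(P \right)} = -21 + 3 P$
$- \frac{215729}{X \frac{1}{-484019}} - \frac{192177}{G{\left(327 \right)}} = - \frac{215729}{357884 \frac{1}{-484019}} - \frac{192177}{-21 + 3 \cdot 327} = - \frac{215729}{357884 \left(- \frac{1}{484019}\right)} - \frac{192177}{-21 + 981} = - \frac{215729}{- \frac{357884}{484019}} - \frac{192177}{960} = \left(-215729\right) \left(- \frac{484019}{357884}\right) - \frac{64059}{320} = \frac{104416934851}{357884} - \frac{64059}{320} = \frac{8347623365291}{28630720}$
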